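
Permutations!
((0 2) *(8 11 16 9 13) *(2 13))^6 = (0 2 9 16 11 8 13)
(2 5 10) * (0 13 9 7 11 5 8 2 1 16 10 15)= [13, 16, 8, 3, 4, 15, 6, 11, 2, 7, 1, 5, 12, 9, 14, 0, 10]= (0 13 9 7 11 5 15)(1 16 10)(2 8)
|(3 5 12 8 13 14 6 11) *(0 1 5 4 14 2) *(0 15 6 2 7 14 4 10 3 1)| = 22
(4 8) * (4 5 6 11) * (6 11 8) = (4 6 8 5 11) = [0, 1, 2, 3, 6, 11, 8, 7, 5, 9, 10, 4]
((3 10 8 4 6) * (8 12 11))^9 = ((3 10 12 11 8 4 6))^9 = (3 12 8 6 10 11 4)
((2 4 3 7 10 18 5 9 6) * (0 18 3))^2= (0 5 6 4 18 9 2)(3 10 7)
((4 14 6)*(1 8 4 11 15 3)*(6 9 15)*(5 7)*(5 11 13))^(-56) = (15)(5 13 6 11 7)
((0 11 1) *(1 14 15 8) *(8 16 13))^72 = ((0 11 14 15 16 13 8 1))^72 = (16)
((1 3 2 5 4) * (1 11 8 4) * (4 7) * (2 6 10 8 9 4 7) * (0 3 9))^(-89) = (0 11 4 9 1 5 2 8 10 6 3)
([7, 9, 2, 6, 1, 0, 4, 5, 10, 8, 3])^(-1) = (0 5 7)(1 4 6 3 10 8 9)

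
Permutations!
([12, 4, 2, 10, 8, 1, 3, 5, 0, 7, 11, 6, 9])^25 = [12, 4, 2, 10, 8, 1, 3, 5, 0, 7, 11, 6, 9]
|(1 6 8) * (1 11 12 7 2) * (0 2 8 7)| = 8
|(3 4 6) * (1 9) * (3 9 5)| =6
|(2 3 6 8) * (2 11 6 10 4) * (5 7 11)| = 20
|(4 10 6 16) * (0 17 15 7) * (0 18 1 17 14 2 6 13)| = 40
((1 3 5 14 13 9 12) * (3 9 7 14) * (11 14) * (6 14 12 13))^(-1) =((1 9 13 7 11 12)(3 5)(6 14))^(-1) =(1 12 11 7 13 9)(3 5)(6 14)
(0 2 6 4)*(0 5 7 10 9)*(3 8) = (0 2 6 4 5 7 10 9)(3 8) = [2, 1, 6, 8, 5, 7, 4, 10, 3, 0, 9]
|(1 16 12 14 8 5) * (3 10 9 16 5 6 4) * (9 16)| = 8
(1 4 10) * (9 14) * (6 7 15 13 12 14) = (1 4 10)(6 7 15 13 12 14 9) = [0, 4, 2, 3, 10, 5, 7, 15, 8, 6, 1, 11, 14, 12, 9, 13]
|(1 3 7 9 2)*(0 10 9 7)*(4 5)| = 6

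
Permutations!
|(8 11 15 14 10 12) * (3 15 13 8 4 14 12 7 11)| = |(3 15 12 4 14 10 7 11 13 8)| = 10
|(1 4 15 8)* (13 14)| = 4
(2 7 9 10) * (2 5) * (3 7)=(2 3 7 9 10 5)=[0, 1, 3, 7, 4, 2, 6, 9, 8, 10, 5]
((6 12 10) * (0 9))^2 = ((0 9)(6 12 10))^2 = (6 10 12)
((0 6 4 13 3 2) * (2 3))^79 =(0 2 13 4 6)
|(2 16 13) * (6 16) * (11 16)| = 5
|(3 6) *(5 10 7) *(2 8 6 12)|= 15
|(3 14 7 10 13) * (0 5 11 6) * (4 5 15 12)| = |(0 15 12 4 5 11 6)(3 14 7 10 13)| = 35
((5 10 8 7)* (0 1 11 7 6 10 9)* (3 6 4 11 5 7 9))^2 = (0 5 6 8 11)(1 3 10 4 9)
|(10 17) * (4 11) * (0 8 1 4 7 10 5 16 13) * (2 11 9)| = |(0 8 1 4 9 2 11 7 10 17 5 16 13)| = 13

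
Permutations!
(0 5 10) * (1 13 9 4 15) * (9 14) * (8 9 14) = (0 5 10)(1 13 8 9 4 15) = [5, 13, 2, 3, 15, 10, 6, 7, 9, 4, 0, 11, 12, 8, 14, 1]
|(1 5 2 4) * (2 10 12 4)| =5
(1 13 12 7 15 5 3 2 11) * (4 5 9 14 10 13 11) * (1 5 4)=[0, 11, 1, 2, 4, 3, 6, 15, 8, 14, 13, 5, 7, 12, 10, 9]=(1 11 5 3 2)(7 15 9 14 10 13 12)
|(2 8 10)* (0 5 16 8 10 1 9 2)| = 8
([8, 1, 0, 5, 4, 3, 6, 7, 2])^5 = (0 2 8)(3 5)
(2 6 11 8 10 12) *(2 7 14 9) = [0, 1, 6, 3, 4, 5, 11, 14, 10, 2, 12, 8, 7, 13, 9] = (2 6 11 8 10 12 7 14 9)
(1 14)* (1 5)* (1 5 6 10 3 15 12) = (1 14 6 10 3 15 12) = [0, 14, 2, 15, 4, 5, 10, 7, 8, 9, 3, 11, 1, 13, 6, 12]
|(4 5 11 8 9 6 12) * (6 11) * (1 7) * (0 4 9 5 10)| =6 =|(0 4 10)(1 7)(5 6 12 9 11 8)|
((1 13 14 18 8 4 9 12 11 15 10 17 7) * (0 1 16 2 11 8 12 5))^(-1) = (0 5 9 4 8 12 18 14 13 1)(2 16 7 17 10 15 11)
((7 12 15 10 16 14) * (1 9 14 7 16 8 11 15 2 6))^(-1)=((1 9 14 16 7 12 2 6)(8 11 15 10))^(-1)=(1 6 2 12 7 16 14 9)(8 10 15 11)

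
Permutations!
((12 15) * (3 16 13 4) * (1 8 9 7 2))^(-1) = ((1 8 9 7 2)(3 16 13 4)(12 15))^(-1) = (1 2 7 9 8)(3 4 13 16)(12 15)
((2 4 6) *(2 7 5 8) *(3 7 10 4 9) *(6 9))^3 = ((2 6 10 4 9 3 7 5 8))^3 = (2 4 7)(3 8 10)(5 6 9)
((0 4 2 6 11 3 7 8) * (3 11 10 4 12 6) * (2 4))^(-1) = (0 8 7 3 2 10 6 12)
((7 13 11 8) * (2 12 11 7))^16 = ((2 12 11 8)(7 13))^16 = (13)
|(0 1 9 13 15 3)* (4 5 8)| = |(0 1 9 13 15 3)(4 5 8)| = 6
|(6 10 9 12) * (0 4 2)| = |(0 4 2)(6 10 9 12)| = 12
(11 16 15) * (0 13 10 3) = (0 13 10 3)(11 16 15) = [13, 1, 2, 0, 4, 5, 6, 7, 8, 9, 3, 16, 12, 10, 14, 11, 15]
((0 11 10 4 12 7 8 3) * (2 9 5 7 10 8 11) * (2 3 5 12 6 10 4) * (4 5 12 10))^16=(2 9 10)(5 7 11 8 12)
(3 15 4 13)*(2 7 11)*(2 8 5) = (2 7 11 8 5)(3 15 4 13) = [0, 1, 7, 15, 13, 2, 6, 11, 5, 9, 10, 8, 12, 3, 14, 4]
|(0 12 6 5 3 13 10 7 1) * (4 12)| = |(0 4 12 6 5 3 13 10 7 1)| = 10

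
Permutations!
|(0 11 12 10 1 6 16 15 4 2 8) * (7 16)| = |(0 11 12 10 1 6 7 16 15 4 2 8)| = 12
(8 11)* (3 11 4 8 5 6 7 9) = [0, 1, 2, 11, 8, 6, 7, 9, 4, 3, 10, 5] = (3 11 5 6 7 9)(4 8)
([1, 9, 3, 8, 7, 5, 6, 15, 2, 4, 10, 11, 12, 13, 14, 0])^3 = (0 4)(1 7)(9 15)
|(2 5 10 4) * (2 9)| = 5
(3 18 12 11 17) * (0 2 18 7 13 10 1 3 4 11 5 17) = (0 2 18 12 5 17 4 11)(1 3 7 13 10) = [2, 3, 18, 7, 11, 17, 6, 13, 8, 9, 1, 0, 5, 10, 14, 15, 16, 4, 12]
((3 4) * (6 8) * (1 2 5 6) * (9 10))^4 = (10)(1 8 6 5 2) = ((1 2 5 6 8)(3 4)(9 10))^4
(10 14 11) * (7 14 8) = (7 14 11 10 8) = [0, 1, 2, 3, 4, 5, 6, 14, 7, 9, 8, 10, 12, 13, 11]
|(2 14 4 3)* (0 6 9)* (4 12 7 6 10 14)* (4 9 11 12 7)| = 11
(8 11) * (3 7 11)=(3 7 11 8)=[0, 1, 2, 7, 4, 5, 6, 11, 3, 9, 10, 8]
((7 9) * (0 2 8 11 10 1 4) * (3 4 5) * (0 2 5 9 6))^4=(0 2 1)(3 11 7)(4 10 6)(5 8 9)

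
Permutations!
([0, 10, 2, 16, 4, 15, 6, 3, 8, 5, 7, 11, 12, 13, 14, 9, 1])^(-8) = (1 7 16 10 3)(5 15 9)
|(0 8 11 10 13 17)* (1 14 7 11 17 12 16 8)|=|(0 1 14 7 11 10 13 12 16 8 17)|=11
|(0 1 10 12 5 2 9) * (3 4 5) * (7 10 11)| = |(0 1 11 7 10 12 3 4 5 2 9)| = 11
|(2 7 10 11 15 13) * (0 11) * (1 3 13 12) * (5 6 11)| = 12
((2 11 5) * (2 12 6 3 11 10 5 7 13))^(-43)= ((2 10 5 12 6 3 11 7 13))^(-43)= (2 5 6 11 13 10 12 3 7)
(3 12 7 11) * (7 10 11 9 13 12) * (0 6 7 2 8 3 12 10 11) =(0 6 7 9 13 10)(2 8 3)(11 12) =[6, 1, 8, 2, 4, 5, 7, 9, 3, 13, 0, 12, 11, 10]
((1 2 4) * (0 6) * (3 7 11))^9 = ((0 6)(1 2 4)(3 7 11))^9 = (11)(0 6)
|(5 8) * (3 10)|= |(3 10)(5 8)|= 2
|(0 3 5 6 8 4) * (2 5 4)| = |(0 3 4)(2 5 6 8)| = 12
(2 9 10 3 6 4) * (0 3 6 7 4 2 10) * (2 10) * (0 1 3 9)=(0 9 1 3 7 4 2)(6 10)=[9, 3, 0, 7, 2, 5, 10, 4, 8, 1, 6]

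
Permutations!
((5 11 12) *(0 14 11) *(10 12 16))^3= ((0 14 11 16 10 12 5))^3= (0 16 5 11 12 14 10)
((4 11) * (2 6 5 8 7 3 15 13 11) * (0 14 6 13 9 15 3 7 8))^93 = (0 14 6 5)(2 13 11 4)(9 15)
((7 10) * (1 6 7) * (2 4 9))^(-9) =((1 6 7 10)(2 4 9))^(-9) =(1 10 7 6)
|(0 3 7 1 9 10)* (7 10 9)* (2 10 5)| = 10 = |(0 3 5 2 10)(1 7)|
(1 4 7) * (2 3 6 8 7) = (1 4 2 3 6 8 7) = [0, 4, 3, 6, 2, 5, 8, 1, 7]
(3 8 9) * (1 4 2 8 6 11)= [0, 4, 8, 6, 2, 5, 11, 7, 9, 3, 10, 1]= (1 4 2 8 9 3 6 11)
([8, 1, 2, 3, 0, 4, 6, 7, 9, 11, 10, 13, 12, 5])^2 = (0 9 13 4 8 11 5)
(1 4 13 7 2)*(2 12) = [0, 4, 1, 3, 13, 5, 6, 12, 8, 9, 10, 11, 2, 7] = (1 4 13 7 12 2)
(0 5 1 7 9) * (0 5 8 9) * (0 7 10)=(0 8 9 5 1 10)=[8, 10, 2, 3, 4, 1, 6, 7, 9, 5, 0]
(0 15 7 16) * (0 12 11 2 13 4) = (0 15 7 16 12 11 2 13 4) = [15, 1, 13, 3, 0, 5, 6, 16, 8, 9, 10, 2, 11, 4, 14, 7, 12]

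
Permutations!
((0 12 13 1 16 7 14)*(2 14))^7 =((0 12 13 1 16 7 2 14))^7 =(0 14 2 7 16 1 13 12)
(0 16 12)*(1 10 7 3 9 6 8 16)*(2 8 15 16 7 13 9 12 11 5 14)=(0 1 10 13 9 6 15 16 11 5 14 2 8 7 3 12)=[1, 10, 8, 12, 4, 14, 15, 3, 7, 6, 13, 5, 0, 9, 2, 16, 11]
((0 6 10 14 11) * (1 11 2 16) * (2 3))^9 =((0 6 10 14 3 2 16 1 11))^9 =(16)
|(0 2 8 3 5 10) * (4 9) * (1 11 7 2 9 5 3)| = |(0 9 4 5 10)(1 11 7 2 8)| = 5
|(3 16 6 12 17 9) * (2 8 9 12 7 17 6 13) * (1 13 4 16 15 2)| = |(1 13)(2 8 9 3 15)(4 16)(6 7 17 12)| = 20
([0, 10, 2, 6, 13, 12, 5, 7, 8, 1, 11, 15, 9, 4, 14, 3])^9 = [0, 1, 2, 3, 13, 5, 6, 7, 8, 9, 10, 11, 12, 4, 14, 15]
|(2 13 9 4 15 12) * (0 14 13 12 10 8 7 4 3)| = 10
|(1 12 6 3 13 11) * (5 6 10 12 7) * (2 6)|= |(1 7 5 2 6 3 13 11)(10 12)|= 8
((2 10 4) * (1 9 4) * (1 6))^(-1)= ((1 9 4 2 10 6))^(-1)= (1 6 10 2 4 9)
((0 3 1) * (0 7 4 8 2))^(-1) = ((0 3 1 7 4 8 2))^(-1) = (0 2 8 4 7 1 3)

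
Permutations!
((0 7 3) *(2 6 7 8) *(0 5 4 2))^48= ((0 8)(2 6 7 3 5 4))^48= (8)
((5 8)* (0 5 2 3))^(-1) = (0 3 2 8 5)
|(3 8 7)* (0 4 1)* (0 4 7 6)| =10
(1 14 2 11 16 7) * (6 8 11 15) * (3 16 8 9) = (1 14 2 15 6 9 3 16 7)(8 11) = [0, 14, 15, 16, 4, 5, 9, 1, 11, 3, 10, 8, 12, 13, 2, 6, 7]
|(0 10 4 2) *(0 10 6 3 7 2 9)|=8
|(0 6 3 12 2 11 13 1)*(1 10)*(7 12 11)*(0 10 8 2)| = |(0 6 3 11 13 8 2 7 12)(1 10)| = 18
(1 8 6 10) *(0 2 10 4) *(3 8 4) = [2, 4, 10, 8, 0, 5, 3, 7, 6, 9, 1] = (0 2 10 1 4)(3 8 6)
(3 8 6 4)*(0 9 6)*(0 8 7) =(0 9 6 4 3 7) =[9, 1, 2, 7, 3, 5, 4, 0, 8, 6]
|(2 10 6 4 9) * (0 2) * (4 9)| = 5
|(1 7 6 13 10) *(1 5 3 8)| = 8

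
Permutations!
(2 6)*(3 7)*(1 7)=(1 7 3)(2 6)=[0, 7, 6, 1, 4, 5, 2, 3]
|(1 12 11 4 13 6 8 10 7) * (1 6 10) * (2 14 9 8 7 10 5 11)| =|(1 12 2 14 9 8)(4 13 5 11)(6 7)| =12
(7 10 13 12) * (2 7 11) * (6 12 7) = (2 6 12 11)(7 10 13) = [0, 1, 6, 3, 4, 5, 12, 10, 8, 9, 13, 2, 11, 7]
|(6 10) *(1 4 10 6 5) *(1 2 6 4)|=|(2 6 4 10 5)|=5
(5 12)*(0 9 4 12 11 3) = (0 9 4 12 5 11 3) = [9, 1, 2, 0, 12, 11, 6, 7, 8, 4, 10, 3, 5]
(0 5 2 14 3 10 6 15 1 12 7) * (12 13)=[5, 13, 14, 10, 4, 2, 15, 0, 8, 9, 6, 11, 7, 12, 3, 1]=(0 5 2 14 3 10 6 15 1 13 12 7)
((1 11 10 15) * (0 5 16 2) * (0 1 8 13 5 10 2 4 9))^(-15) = ((0 10 15 8 13 5 16 4 9)(1 11 2))^(-15) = (0 8 16)(4 10 13)(5 9 15)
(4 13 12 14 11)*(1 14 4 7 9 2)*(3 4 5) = (1 14 11 7 9 2)(3 4 13 12 5) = [0, 14, 1, 4, 13, 3, 6, 9, 8, 2, 10, 7, 5, 12, 11]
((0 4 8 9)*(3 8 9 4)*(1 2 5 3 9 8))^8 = (9)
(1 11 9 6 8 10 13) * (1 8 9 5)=(1 11 5)(6 9)(8 10 13)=[0, 11, 2, 3, 4, 1, 9, 7, 10, 6, 13, 5, 12, 8]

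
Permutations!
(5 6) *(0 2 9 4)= (0 2 9 4)(5 6)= [2, 1, 9, 3, 0, 6, 5, 7, 8, 4]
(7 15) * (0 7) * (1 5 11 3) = (0 7 15)(1 5 11 3) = [7, 5, 2, 1, 4, 11, 6, 15, 8, 9, 10, 3, 12, 13, 14, 0]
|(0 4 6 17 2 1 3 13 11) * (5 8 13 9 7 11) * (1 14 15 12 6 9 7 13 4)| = 30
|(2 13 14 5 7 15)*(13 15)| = |(2 15)(5 7 13 14)| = 4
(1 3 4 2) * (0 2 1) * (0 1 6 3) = (0 2 1)(3 4 6) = [2, 0, 1, 4, 6, 5, 3]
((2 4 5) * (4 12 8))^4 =(2 5 4 8 12)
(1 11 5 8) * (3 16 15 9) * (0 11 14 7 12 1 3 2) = [11, 14, 0, 16, 4, 8, 6, 12, 3, 2, 10, 5, 1, 13, 7, 9, 15] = (0 11 5 8 3 16 15 9 2)(1 14 7 12)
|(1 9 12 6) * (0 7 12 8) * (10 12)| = 8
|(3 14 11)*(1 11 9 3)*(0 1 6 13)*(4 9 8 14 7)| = |(0 1 11 6 13)(3 7 4 9)(8 14)| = 20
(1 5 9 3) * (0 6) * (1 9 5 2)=[6, 2, 1, 9, 4, 5, 0, 7, 8, 3]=(0 6)(1 2)(3 9)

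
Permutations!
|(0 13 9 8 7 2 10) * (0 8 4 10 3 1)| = |(0 13 9 4 10 8 7 2 3 1)| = 10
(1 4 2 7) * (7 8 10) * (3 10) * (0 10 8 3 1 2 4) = (0 10 7 2 3 8 1) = [10, 0, 3, 8, 4, 5, 6, 2, 1, 9, 7]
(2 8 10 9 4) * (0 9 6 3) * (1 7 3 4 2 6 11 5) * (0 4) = (0 9 2 8 10 11 5 1 7 3 4 6) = [9, 7, 8, 4, 6, 1, 0, 3, 10, 2, 11, 5]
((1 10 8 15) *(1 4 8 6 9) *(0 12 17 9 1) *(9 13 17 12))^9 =((0 9)(1 10 6)(4 8 15)(13 17))^9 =(0 9)(13 17)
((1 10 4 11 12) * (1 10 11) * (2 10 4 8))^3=((1 11 12 4)(2 10 8))^3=(1 4 12 11)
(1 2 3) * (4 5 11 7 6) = (1 2 3)(4 5 11 7 6) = [0, 2, 3, 1, 5, 11, 4, 6, 8, 9, 10, 7]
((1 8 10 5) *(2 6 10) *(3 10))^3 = (1 6 5 2 10 8 3)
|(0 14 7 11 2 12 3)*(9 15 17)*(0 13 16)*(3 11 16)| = 12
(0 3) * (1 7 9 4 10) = (0 3)(1 7 9 4 10) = [3, 7, 2, 0, 10, 5, 6, 9, 8, 4, 1]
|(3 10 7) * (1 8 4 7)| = 6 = |(1 8 4 7 3 10)|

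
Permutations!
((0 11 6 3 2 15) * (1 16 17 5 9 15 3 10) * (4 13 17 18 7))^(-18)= (0 17 18 6 9 4 1)(5 7 10 15 13 16 11)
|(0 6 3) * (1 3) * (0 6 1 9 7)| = |(0 1 3 6 9 7)| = 6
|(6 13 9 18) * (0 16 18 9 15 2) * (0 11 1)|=|(0 16 18 6 13 15 2 11 1)|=9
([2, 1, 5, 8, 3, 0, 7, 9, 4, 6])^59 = [5, 1, 0, 4, 8, 2, 9, 6, 3, 7]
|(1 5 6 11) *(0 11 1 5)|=5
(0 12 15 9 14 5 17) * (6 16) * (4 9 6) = [12, 1, 2, 3, 9, 17, 16, 7, 8, 14, 10, 11, 15, 13, 5, 6, 4, 0] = (0 12 15 6 16 4 9 14 5 17)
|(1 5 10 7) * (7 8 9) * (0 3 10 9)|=|(0 3 10 8)(1 5 9 7)|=4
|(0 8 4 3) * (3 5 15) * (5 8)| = 4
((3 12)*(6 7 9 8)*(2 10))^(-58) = ((2 10)(3 12)(6 7 9 8))^(-58) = (12)(6 9)(7 8)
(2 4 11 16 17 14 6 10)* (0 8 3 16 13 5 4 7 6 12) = (0 8 3 16 17 14 12)(2 7 6 10)(4 11 13 5) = [8, 1, 7, 16, 11, 4, 10, 6, 3, 9, 2, 13, 0, 5, 12, 15, 17, 14]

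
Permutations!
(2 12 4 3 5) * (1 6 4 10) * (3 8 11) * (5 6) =(1 5 2 12 10)(3 6 4 8 11) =[0, 5, 12, 6, 8, 2, 4, 7, 11, 9, 1, 3, 10]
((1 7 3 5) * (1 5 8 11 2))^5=(1 2 11 8 3 7)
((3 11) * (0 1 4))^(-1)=(0 4 1)(3 11)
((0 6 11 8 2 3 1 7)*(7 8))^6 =(0 11)(1 2)(3 8)(6 7)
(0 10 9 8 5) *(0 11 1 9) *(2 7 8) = (0 10)(1 9 2 7 8 5 11) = [10, 9, 7, 3, 4, 11, 6, 8, 5, 2, 0, 1]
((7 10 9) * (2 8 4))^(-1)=(2 4 8)(7 9 10)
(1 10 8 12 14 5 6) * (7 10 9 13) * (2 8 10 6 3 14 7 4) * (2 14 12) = (1 9 13 4 14 5 3 12 7 6)(2 8) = [0, 9, 8, 12, 14, 3, 1, 6, 2, 13, 10, 11, 7, 4, 5]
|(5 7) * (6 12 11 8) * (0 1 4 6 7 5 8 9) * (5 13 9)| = |(0 1 4 6 12 11 5 13 9)(7 8)| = 18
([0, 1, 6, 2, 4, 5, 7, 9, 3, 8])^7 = [0, 1, 6, 2, 4, 5, 7, 9, 3, 8]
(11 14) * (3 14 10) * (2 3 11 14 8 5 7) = (14)(2 3 8 5 7)(10 11) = [0, 1, 3, 8, 4, 7, 6, 2, 5, 9, 11, 10, 12, 13, 14]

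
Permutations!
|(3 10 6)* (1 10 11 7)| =6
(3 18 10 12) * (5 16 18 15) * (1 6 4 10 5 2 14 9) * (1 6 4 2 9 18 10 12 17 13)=(1 4 12 3 15 9 6 2 14 18 5 16 10 17 13)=[0, 4, 14, 15, 12, 16, 2, 7, 8, 6, 17, 11, 3, 1, 18, 9, 10, 13, 5]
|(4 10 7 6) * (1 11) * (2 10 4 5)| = |(1 11)(2 10 7 6 5)| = 10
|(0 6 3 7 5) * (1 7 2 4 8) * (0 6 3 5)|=|(0 3 2 4 8 1 7)(5 6)|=14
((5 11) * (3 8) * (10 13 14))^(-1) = (3 8)(5 11)(10 14 13)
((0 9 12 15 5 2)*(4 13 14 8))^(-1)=((0 9 12 15 5 2)(4 13 14 8))^(-1)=(0 2 5 15 12 9)(4 8 14 13)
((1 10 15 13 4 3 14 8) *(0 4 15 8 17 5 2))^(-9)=(0 5 14 4 2 17 3)(13 15)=((0 4 3 14 17 5 2)(1 10 8)(13 15))^(-9)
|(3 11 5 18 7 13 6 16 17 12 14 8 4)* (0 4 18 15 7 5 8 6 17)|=|(0 4 3 11 8 18 5 15 7 13 17 12 14 6 16)|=15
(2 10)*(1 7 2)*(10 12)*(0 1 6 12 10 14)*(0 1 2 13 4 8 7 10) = (0 2)(1 10 6 12 14)(4 8 7 13) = [2, 10, 0, 3, 8, 5, 12, 13, 7, 9, 6, 11, 14, 4, 1]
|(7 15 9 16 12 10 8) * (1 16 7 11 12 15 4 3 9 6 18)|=20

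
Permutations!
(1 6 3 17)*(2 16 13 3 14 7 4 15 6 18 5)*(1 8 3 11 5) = (1 18)(2 16 13 11 5)(3 17 8)(4 15 6 14 7) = [0, 18, 16, 17, 15, 2, 14, 4, 3, 9, 10, 5, 12, 11, 7, 6, 13, 8, 1]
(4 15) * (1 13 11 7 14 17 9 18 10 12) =(1 13 11 7 14 17 9 18 10 12)(4 15) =[0, 13, 2, 3, 15, 5, 6, 14, 8, 18, 12, 7, 1, 11, 17, 4, 16, 9, 10]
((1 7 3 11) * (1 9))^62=((1 7 3 11 9))^62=(1 3 9 7 11)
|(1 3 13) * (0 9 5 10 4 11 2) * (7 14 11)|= 9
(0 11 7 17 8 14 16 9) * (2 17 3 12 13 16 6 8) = (0 11 7 3 12 13 16 9)(2 17)(6 8 14) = [11, 1, 17, 12, 4, 5, 8, 3, 14, 0, 10, 7, 13, 16, 6, 15, 9, 2]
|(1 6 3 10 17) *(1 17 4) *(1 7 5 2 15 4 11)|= |(17)(1 6 3 10 11)(2 15 4 7 5)|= 5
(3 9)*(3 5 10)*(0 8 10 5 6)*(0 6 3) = (0 8 10)(3 9) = [8, 1, 2, 9, 4, 5, 6, 7, 10, 3, 0]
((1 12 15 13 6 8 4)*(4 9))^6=((1 12 15 13 6 8 9 4))^6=(1 9 6 15)(4 8 13 12)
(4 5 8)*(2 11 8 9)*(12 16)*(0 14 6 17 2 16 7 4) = (0 14 6 17 2 11 8)(4 5 9 16 12 7) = [14, 1, 11, 3, 5, 9, 17, 4, 0, 16, 10, 8, 7, 13, 6, 15, 12, 2]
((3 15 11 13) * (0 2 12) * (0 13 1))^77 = ((0 2 12 13 3 15 11 1))^77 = (0 15 12 1 3 2 11 13)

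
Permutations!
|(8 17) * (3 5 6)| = 6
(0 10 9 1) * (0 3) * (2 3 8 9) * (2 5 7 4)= [10, 8, 3, 0, 2, 7, 6, 4, 9, 1, 5]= (0 10 5 7 4 2 3)(1 8 9)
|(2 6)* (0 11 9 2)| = 5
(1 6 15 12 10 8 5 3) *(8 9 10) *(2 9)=[0, 6, 9, 1, 4, 3, 15, 7, 5, 10, 2, 11, 8, 13, 14, 12]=(1 6 15 12 8 5 3)(2 9 10)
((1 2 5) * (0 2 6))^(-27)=(0 1 2 6 5)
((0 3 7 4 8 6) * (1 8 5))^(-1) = (0 6 8 1 5 4 7 3)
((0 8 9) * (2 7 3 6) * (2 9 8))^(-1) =(0 9 6 3 7 2)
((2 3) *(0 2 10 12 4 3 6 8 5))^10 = ((0 2 6 8 5)(3 10 12 4))^10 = (3 12)(4 10)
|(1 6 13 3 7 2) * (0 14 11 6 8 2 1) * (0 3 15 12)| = 35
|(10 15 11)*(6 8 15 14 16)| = |(6 8 15 11 10 14 16)| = 7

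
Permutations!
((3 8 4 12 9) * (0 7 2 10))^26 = ((0 7 2 10)(3 8 4 12 9))^26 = (0 2)(3 8 4 12 9)(7 10)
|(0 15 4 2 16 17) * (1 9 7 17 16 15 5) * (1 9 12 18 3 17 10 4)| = |(0 5 9 7 10 4 2 15 1 12 18 3 17)| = 13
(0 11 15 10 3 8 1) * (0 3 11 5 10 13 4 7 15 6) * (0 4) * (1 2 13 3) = (0 5 10 11 6 4 7 15 3 8 2 13) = [5, 1, 13, 8, 7, 10, 4, 15, 2, 9, 11, 6, 12, 0, 14, 3]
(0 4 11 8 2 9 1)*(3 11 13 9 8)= (0 4 13 9 1)(2 8)(3 11)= [4, 0, 8, 11, 13, 5, 6, 7, 2, 1, 10, 3, 12, 9]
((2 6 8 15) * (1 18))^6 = ((1 18)(2 6 8 15))^6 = (18)(2 8)(6 15)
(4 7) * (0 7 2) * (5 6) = (0 7 4 2)(5 6) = [7, 1, 0, 3, 2, 6, 5, 4]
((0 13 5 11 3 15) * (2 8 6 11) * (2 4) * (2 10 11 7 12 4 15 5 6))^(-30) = (0 7 10 5 13 12 11 15 6 4 3)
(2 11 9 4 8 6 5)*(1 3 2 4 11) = (1 3 2)(4 8 6 5)(9 11) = [0, 3, 1, 2, 8, 4, 5, 7, 6, 11, 10, 9]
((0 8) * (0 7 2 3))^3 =(0 2 8 3 7)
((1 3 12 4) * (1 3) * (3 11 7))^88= (3 11 12 7 4)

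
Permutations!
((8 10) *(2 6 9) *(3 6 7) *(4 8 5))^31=(2 7 3 6 9)(4 5 10 8)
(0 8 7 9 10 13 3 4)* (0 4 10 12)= (0 8 7 9 12)(3 10 13)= [8, 1, 2, 10, 4, 5, 6, 9, 7, 12, 13, 11, 0, 3]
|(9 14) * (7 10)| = |(7 10)(9 14)| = 2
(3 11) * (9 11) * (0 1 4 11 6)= (0 1 4 11 3 9 6)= [1, 4, 2, 9, 11, 5, 0, 7, 8, 6, 10, 3]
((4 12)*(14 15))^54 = ((4 12)(14 15))^54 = (15)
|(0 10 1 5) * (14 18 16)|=|(0 10 1 5)(14 18 16)|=12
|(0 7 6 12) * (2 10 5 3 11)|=20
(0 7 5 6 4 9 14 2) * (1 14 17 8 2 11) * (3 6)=(0 7 5 3 6 4 9 17 8 2)(1 14 11)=[7, 14, 0, 6, 9, 3, 4, 5, 2, 17, 10, 1, 12, 13, 11, 15, 16, 8]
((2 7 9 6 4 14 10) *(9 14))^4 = (14)(4 9 6) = ((2 7 14 10)(4 9 6))^4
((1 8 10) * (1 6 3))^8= (1 6 8 3 10)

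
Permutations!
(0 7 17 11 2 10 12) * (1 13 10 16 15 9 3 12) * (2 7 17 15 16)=(0 17 11 7 15 9 3 12)(1 13 10)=[17, 13, 2, 12, 4, 5, 6, 15, 8, 3, 1, 7, 0, 10, 14, 9, 16, 11]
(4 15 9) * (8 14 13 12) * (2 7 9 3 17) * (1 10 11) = (1 10 11)(2 7 9 4 15 3 17)(8 14 13 12) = [0, 10, 7, 17, 15, 5, 6, 9, 14, 4, 11, 1, 8, 12, 13, 3, 16, 2]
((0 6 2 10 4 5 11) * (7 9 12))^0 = (12)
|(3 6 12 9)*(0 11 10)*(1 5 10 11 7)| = 20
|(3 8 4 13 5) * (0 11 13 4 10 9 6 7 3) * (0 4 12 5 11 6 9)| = |(0 6 7 3 8 10)(4 12 5)(11 13)| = 6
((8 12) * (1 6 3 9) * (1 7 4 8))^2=((1 6 3 9 7 4 8 12))^2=(1 3 7 8)(4 12 6 9)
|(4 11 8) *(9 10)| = |(4 11 8)(9 10)| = 6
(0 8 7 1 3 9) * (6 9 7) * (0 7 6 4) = [8, 3, 2, 6, 0, 5, 9, 1, 4, 7] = (0 8 4)(1 3 6 9 7)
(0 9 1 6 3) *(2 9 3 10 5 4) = (0 3)(1 6 10 5 4 2 9) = [3, 6, 9, 0, 2, 4, 10, 7, 8, 1, 5]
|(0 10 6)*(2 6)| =|(0 10 2 6)| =4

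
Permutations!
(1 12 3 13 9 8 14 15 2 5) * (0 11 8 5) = (0 11 8 14 15 2)(1 12 3 13 9 5) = [11, 12, 0, 13, 4, 1, 6, 7, 14, 5, 10, 8, 3, 9, 15, 2]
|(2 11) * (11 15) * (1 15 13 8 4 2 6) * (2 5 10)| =12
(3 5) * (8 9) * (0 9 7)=(0 9 8 7)(3 5)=[9, 1, 2, 5, 4, 3, 6, 0, 7, 8]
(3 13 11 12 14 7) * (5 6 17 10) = [0, 1, 2, 13, 4, 6, 17, 3, 8, 9, 5, 12, 14, 11, 7, 15, 16, 10] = (3 13 11 12 14 7)(5 6 17 10)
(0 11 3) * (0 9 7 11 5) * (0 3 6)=(0 5 3 9 7 11 6)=[5, 1, 2, 9, 4, 3, 0, 11, 8, 7, 10, 6]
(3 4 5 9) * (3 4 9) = (3 9 4 5) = [0, 1, 2, 9, 5, 3, 6, 7, 8, 4]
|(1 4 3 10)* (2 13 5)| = |(1 4 3 10)(2 13 5)| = 12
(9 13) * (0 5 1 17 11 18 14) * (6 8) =(0 5 1 17 11 18 14)(6 8)(9 13) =[5, 17, 2, 3, 4, 1, 8, 7, 6, 13, 10, 18, 12, 9, 0, 15, 16, 11, 14]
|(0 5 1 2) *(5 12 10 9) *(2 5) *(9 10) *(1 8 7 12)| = 8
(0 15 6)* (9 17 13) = (0 15 6)(9 17 13) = [15, 1, 2, 3, 4, 5, 0, 7, 8, 17, 10, 11, 12, 9, 14, 6, 16, 13]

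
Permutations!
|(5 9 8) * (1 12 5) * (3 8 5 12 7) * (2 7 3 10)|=|(12)(1 3 8)(2 7 10)(5 9)|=6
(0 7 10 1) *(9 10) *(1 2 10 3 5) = [7, 0, 10, 5, 4, 1, 6, 9, 8, 3, 2] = (0 7 9 3 5 1)(2 10)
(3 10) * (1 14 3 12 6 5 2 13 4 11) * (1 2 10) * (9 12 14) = (1 9 12 6 5 10 14 3)(2 13 4 11) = [0, 9, 13, 1, 11, 10, 5, 7, 8, 12, 14, 2, 6, 4, 3]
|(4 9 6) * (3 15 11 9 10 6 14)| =15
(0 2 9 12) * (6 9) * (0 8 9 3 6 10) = (0 2 10)(3 6)(8 9 12) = [2, 1, 10, 6, 4, 5, 3, 7, 9, 12, 0, 11, 8]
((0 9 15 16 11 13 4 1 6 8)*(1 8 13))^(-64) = (0 6 15 4 11)(1 9 13 16 8)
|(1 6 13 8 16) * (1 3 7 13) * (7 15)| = |(1 6)(3 15 7 13 8 16)| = 6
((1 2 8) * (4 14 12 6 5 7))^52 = (1 2 8)(4 5 12)(6 14 7)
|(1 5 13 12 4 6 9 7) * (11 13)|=|(1 5 11 13 12 4 6 9 7)|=9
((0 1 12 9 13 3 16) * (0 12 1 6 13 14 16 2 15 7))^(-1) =((0 6 13 3 2 15 7)(9 14 16 12))^(-1) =(0 7 15 2 3 13 6)(9 12 16 14)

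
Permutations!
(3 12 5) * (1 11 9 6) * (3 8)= (1 11 9 6)(3 12 5 8)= [0, 11, 2, 12, 4, 8, 1, 7, 3, 6, 10, 9, 5]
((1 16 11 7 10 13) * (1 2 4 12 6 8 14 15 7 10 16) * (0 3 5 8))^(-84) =(0 7 4 8 10)(2 5 11 6 15)(3 16 12 14 13)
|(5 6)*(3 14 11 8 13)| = 10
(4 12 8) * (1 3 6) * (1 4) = (1 3 6 4 12 8) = [0, 3, 2, 6, 12, 5, 4, 7, 1, 9, 10, 11, 8]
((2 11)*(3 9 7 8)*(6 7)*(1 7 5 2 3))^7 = ((1 7 8)(2 11 3 9 6 5))^7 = (1 7 8)(2 11 3 9 6 5)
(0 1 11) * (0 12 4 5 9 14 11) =(0 1)(4 5 9 14 11 12) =[1, 0, 2, 3, 5, 9, 6, 7, 8, 14, 10, 12, 4, 13, 11]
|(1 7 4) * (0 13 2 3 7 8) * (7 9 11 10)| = 11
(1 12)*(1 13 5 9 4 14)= (1 12 13 5 9 4 14)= [0, 12, 2, 3, 14, 9, 6, 7, 8, 4, 10, 11, 13, 5, 1]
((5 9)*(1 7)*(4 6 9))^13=(1 7)(4 6 9 5)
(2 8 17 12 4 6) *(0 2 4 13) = (0 2 8 17 12 13)(4 6) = [2, 1, 8, 3, 6, 5, 4, 7, 17, 9, 10, 11, 13, 0, 14, 15, 16, 12]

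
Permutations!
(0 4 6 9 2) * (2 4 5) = (0 5 2)(4 6 9) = [5, 1, 0, 3, 6, 2, 9, 7, 8, 4]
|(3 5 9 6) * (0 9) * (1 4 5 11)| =8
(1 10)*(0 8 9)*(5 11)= (0 8 9)(1 10)(5 11)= [8, 10, 2, 3, 4, 11, 6, 7, 9, 0, 1, 5]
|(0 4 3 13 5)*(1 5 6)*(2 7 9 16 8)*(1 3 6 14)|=40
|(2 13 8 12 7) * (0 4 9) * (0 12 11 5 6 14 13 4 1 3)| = 30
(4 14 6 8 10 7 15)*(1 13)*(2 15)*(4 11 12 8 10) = (1 13)(2 15 11 12 8 4 14 6 10 7) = [0, 13, 15, 3, 14, 5, 10, 2, 4, 9, 7, 12, 8, 1, 6, 11]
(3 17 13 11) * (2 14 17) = (2 14 17 13 11 3) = [0, 1, 14, 2, 4, 5, 6, 7, 8, 9, 10, 3, 12, 11, 17, 15, 16, 13]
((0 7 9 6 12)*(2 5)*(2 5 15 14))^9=(15)(0 12 6 9 7)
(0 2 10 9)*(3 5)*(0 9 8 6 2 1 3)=[1, 3, 10, 5, 4, 0, 2, 7, 6, 9, 8]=(0 1 3 5)(2 10 8 6)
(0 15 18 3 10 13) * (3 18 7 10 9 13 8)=(18)(0 15 7 10 8 3 9 13)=[15, 1, 2, 9, 4, 5, 6, 10, 3, 13, 8, 11, 12, 0, 14, 7, 16, 17, 18]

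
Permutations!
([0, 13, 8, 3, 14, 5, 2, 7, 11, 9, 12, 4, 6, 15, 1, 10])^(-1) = (1 14 4 11 8 2 6 12 10 15 13)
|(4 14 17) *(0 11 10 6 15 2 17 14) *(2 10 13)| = |(0 11 13 2 17 4)(6 15 10)| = 6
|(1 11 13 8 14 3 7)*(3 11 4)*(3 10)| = 20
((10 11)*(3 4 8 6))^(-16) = (11)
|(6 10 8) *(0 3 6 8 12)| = 5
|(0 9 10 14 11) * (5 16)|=|(0 9 10 14 11)(5 16)|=10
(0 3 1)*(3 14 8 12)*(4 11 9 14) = (0 4 11 9 14 8 12 3 1) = [4, 0, 2, 1, 11, 5, 6, 7, 12, 14, 10, 9, 3, 13, 8]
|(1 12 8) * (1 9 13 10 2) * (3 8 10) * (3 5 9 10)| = 6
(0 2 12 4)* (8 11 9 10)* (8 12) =[2, 1, 8, 3, 0, 5, 6, 7, 11, 10, 12, 9, 4] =(0 2 8 11 9 10 12 4)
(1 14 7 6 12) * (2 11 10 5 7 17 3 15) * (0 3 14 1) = (0 3 15 2 11 10 5 7 6 12)(14 17) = [3, 1, 11, 15, 4, 7, 12, 6, 8, 9, 5, 10, 0, 13, 17, 2, 16, 14]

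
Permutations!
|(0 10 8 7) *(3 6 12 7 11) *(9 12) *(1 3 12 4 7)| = |(0 10 8 11 12 1 3 6 9 4 7)| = 11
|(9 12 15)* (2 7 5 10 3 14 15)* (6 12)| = 10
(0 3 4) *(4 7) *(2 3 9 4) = [9, 1, 3, 7, 0, 5, 6, 2, 8, 4] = (0 9 4)(2 3 7)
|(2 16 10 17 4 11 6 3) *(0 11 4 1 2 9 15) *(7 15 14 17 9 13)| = |(0 11 6 3 13 7 15)(1 2 16 10 9 14 17)| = 7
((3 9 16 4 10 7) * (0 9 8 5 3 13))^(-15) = (0 13 7 10 4 16 9)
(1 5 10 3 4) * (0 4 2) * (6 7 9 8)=(0 4 1 5 10 3 2)(6 7 9 8)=[4, 5, 0, 2, 1, 10, 7, 9, 6, 8, 3]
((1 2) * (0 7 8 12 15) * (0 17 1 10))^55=(0 7 8 12 15 17 1 2 10)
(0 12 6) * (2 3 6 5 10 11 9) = (0 12 5 10 11 9 2 3 6) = [12, 1, 3, 6, 4, 10, 0, 7, 8, 2, 11, 9, 5]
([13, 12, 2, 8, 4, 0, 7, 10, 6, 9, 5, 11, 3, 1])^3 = (0 12 6 5 1 8 10 13 3 7)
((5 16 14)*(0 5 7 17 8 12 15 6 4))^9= ((0 5 16 14 7 17 8 12 15 6 4))^9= (0 6 12 17 14 5 4 15 8 7 16)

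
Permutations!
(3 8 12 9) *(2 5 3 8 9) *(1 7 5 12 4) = [0, 7, 12, 9, 1, 3, 6, 5, 4, 8, 10, 11, 2] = (1 7 5 3 9 8 4)(2 12)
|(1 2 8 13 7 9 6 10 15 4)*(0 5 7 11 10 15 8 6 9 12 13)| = |(0 5 7 12 13 11 10 8)(1 2 6 15 4)| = 40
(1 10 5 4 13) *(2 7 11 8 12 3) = (1 10 5 4 13)(2 7 11 8 12 3) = [0, 10, 7, 2, 13, 4, 6, 11, 12, 9, 5, 8, 3, 1]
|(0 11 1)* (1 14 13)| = 5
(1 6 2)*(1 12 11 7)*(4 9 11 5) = (1 6 2 12 5 4 9 11 7) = [0, 6, 12, 3, 9, 4, 2, 1, 8, 11, 10, 7, 5]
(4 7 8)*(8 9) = (4 7 9 8) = [0, 1, 2, 3, 7, 5, 6, 9, 4, 8]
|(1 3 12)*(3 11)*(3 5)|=|(1 11 5 3 12)|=5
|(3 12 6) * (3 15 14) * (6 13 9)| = 7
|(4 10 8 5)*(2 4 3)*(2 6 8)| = 12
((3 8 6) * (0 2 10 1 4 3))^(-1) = ((0 2 10 1 4 3 8 6))^(-1) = (0 6 8 3 4 1 10 2)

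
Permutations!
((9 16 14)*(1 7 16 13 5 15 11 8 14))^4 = ((1 7 16)(5 15 11 8 14 9 13))^4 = (1 7 16)(5 14 15 9 11 13 8)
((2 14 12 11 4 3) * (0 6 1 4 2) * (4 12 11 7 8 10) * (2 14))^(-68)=((0 6 1 12 7 8 10 4 3)(11 14))^(-68)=(14)(0 7 3 12 4 1 10 6 8)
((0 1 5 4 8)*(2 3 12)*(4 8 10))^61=(0 1 5 8)(2 3 12)(4 10)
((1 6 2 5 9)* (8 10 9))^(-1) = (1 9 10 8 5 2 6)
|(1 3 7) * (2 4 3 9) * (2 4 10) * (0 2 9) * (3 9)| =6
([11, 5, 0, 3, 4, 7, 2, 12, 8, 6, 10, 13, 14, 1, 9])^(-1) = [2, 13, 6, 3, 4, 1, 9, 5, 8, 14, 10, 0, 7, 11, 12]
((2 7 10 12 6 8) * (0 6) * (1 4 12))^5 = ((0 6 8 2 7 10 1 4 12))^5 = (0 10 6 1 8 4 2 12 7)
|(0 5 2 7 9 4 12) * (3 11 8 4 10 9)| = 18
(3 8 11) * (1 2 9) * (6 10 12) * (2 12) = (1 12 6 10 2 9)(3 8 11) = [0, 12, 9, 8, 4, 5, 10, 7, 11, 1, 2, 3, 6]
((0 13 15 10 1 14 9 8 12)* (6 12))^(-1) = (0 12 6 8 9 14 1 10 15 13)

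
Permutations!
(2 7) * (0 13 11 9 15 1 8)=[13, 8, 7, 3, 4, 5, 6, 2, 0, 15, 10, 9, 12, 11, 14, 1]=(0 13 11 9 15 1 8)(2 7)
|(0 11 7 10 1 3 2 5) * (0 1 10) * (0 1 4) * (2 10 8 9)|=11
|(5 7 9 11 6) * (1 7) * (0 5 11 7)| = 6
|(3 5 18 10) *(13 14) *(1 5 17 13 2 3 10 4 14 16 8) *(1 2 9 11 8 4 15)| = 20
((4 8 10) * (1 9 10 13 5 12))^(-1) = (1 12 5 13 8 4 10 9)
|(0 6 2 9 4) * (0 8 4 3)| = 10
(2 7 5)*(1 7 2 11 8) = (1 7 5 11 8) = [0, 7, 2, 3, 4, 11, 6, 5, 1, 9, 10, 8]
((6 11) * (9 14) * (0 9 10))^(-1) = ((0 9 14 10)(6 11))^(-1) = (0 10 14 9)(6 11)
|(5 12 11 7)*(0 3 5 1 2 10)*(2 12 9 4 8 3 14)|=|(0 14 2 10)(1 12 11 7)(3 5 9 4 8)|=20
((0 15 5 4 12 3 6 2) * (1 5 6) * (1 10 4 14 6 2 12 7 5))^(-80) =(0 15 2)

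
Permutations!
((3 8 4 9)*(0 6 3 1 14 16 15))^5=(0 9)(1 6)(3 14)(4 15)(8 16)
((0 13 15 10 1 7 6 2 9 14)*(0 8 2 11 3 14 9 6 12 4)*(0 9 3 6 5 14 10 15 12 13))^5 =(15)(1 9 13 10 4 7 3 12)(2 5 14 8)(6 11)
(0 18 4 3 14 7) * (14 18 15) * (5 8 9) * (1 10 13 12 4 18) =(18)(0 15 14 7)(1 10 13 12 4 3)(5 8 9) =[15, 10, 2, 1, 3, 8, 6, 0, 9, 5, 13, 11, 4, 12, 7, 14, 16, 17, 18]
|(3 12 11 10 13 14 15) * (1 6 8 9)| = |(1 6 8 9)(3 12 11 10 13 14 15)| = 28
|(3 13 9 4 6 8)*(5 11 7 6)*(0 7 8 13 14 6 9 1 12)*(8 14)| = |(0 7 9 4 5 11 14 6 13 1 12)(3 8)| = 22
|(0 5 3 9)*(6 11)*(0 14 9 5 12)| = 2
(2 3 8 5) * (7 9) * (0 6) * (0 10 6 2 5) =(0 2 3 8)(6 10)(7 9) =[2, 1, 3, 8, 4, 5, 10, 9, 0, 7, 6]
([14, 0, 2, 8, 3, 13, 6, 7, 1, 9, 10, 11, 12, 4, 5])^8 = [0, 1, 2, 3, 4, 5, 6, 7, 8, 9, 10, 11, 12, 13, 14]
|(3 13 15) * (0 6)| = |(0 6)(3 13 15)| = 6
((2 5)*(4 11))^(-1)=((2 5)(4 11))^(-1)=(2 5)(4 11)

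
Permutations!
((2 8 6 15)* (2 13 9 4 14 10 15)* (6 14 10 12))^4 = (2 6 12 14 8)(4 9 13 15 10)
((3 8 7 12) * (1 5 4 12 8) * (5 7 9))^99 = ((1 7 8 9 5 4 12 3))^99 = (1 9 12 7 5 3 8 4)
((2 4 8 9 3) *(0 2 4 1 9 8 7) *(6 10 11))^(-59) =((0 2 1 9 3 4 7)(6 10 11))^(-59) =(0 3 2 4 1 7 9)(6 10 11)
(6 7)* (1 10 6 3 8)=(1 10 6 7 3 8)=[0, 10, 2, 8, 4, 5, 7, 3, 1, 9, 6]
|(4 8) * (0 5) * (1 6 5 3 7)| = |(0 3 7 1 6 5)(4 8)| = 6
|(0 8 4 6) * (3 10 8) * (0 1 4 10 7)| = |(0 3 7)(1 4 6)(8 10)| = 6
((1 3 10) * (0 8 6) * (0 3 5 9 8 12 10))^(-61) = (0 10 5 8 3 12 1 9 6) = ((0 12 10 1 5 9 8 6 3))^(-61)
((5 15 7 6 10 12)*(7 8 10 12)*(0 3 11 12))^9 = (0 6 7 10 8 15 5 12 11 3)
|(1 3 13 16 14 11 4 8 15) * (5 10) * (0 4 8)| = 8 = |(0 4)(1 3 13 16 14 11 8 15)(5 10)|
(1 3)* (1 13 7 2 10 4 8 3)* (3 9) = (2 10 4 8 9 3 13 7) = [0, 1, 10, 13, 8, 5, 6, 2, 9, 3, 4, 11, 12, 7]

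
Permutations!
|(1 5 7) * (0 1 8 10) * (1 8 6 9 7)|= |(0 8 10)(1 5)(6 9 7)|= 6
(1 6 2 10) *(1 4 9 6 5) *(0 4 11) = (0 4 9 6 2 10 11)(1 5) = [4, 5, 10, 3, 9, 1, 2, 7, 8, 6, 11, 0]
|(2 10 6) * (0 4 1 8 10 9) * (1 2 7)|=|(0 4 2 9)(1 8 10 6 7)|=20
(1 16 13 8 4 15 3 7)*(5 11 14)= [0, 16, 2, 7, 15, 11, 6, 1, 4, 9, 10, 14, 12, 8, 5, 3, 13]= (1 16 13 8 4 15 3 7)(5 11 14)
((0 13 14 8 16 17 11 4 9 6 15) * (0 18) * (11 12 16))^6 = ((0 13 14 8 11 4 9 6 15 18)(12 16 17))^6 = (0 9 14 15 11)(4 13 6 8 18)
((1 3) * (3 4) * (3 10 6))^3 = (1 6 4 3 10)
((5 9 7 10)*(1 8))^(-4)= ((1 8)(5 9 7 10))^(-4)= (10)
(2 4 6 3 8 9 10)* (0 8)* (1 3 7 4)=[8, 3, 1, 0, 6, 5, 7, 4, 9, 10, 2]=(0 8 9 10 2 1 3)(4 6 7)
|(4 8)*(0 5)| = 2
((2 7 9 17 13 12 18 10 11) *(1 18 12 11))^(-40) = ((1 18 10)(2 7 9 17 13 11))^(-40) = (1 10 18)(2 9 13)(7 17 11)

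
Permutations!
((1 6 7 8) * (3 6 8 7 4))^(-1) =((1 8)(3 6 4))^(-1) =(1 8)(3 4 6)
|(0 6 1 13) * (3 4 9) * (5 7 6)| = |(0 5 7 6 1 13)(3 4 9)| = 6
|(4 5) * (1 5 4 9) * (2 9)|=4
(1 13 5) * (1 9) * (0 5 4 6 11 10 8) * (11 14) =(0 5 9 1 13 4 6 14 11 10 8) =[5, 13, 2, 3, 6, 9, 14, 7, 0, 1, 8, 10, 12, 4, 11]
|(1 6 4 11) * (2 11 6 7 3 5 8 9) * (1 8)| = 4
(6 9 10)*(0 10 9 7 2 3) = (0 10 6 7 2 3) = [10, 1, 3, 0, 4, 5, 7, 2, 8, 9, 6]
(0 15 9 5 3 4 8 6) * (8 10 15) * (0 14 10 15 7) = (0 8 6 14 10 7)(3 4 15 9 5) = [8, 1, 2, 4, 15, 3, 14, 0, 6, 5, 7, 11, 12, 13, 10, 9]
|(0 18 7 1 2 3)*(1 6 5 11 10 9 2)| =|(0 18 7 6 5 11 10 9 2 3)| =10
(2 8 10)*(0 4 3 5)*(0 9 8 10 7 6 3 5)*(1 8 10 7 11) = (0 4 5 9 10 2 7 6 3)(1 8 11) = [4, 8, 7, 0, 5, 9, 3, 6, 11, 10, 2, 1]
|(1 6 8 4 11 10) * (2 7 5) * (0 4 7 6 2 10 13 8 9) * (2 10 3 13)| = 30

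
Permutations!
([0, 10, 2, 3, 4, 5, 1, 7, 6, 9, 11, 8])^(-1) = [0, 6, 2, 3, 4, 5, 8, 7, 11, 9, 1, 10]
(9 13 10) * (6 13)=(6 13 10 9)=[0, 1, 2, 3, 4, 5, 13, 7, 8, 6, 9, 11, 12, 10]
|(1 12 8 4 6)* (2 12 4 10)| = |(1 4 6)(2 12 8 10)| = 12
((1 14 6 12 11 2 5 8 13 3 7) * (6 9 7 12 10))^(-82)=(1 9)(2 8 3 11 5 13 12)(7 14)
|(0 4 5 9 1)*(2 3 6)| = 15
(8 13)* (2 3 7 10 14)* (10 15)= (2 3 7 15 10 14)(8 13)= [0, 1, 3, 7, 4, 5, 6, 15, 13, 9, 14, 11, 12, 8, 2, 10]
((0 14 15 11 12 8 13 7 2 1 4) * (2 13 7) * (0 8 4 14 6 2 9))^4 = (0 14 4 9 1 12 13 2 11 7 6 15 8)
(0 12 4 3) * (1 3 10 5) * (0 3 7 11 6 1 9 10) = (0 12 4)(1 7 11 6)(5 9 10) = [12, 7, 2, 3, 0, 9, 1, 11, 8, 10, 5, 6, 4]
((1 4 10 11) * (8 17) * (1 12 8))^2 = (1 10 12 17 4 11 8)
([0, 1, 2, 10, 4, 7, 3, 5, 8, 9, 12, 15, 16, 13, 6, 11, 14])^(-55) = [0, 1, 2, 6, 4, 7, 14, 5, 8, 9, 3, 15, 10, 13, 16, 11, 12]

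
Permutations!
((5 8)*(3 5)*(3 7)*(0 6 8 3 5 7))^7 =((0 6 8)(3 7 5))^7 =(0 6 8)(3 7 5)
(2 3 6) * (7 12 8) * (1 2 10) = (1 2 3 6 10)(7 12 8) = [0, 2, 3, 6, 4, 5, 10, 12, 7, 9, 1, 11, 8]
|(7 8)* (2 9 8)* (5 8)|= 5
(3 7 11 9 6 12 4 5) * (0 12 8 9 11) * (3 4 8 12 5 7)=(0 5 4 7)(6 12 8 9)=[5, 1, 2, 3, 7, 4, 12, 0, 9, 6, 10, 11, 8]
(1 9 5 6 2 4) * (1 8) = (1 9 5 6 2 4 8) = [0, 9, 4, 3, 8, 6, 2, 7, 1, 5]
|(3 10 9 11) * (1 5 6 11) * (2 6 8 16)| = 10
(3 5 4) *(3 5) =(4 5) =[0, 1, 2, 3, 5, 4]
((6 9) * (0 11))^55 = ((0 11)(6 9))^55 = (0 11)(6 9)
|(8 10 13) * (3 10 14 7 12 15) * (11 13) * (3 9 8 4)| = |(3 10 11 13 4)(7 12 15 9 8 14)| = 30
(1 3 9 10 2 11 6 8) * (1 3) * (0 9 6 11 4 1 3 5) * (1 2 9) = (11)(0 1 3 6 8 5)(2 4)(9 10) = [1, 3, 4, 6, 2, 0, 8, 7, 5, 10, 9, 11]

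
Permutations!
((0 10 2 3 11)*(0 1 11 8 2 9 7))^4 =(11)(2 3 8)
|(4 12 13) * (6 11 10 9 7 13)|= 8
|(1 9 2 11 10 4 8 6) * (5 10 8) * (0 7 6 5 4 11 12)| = 28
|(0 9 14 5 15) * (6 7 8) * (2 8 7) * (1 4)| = |(0 9 14 5 15)(1 4)(2 8 6)| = 30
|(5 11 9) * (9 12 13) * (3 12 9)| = |(3 12 13)(5 11 9)| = 3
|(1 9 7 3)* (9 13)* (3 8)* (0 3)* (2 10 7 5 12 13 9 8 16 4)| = |(0 3 1 9 5 12 13 8)(2 10 7 16 4)| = 40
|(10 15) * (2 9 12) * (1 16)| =|(1 16)(2 9 12)(10 15)| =6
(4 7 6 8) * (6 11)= (4 7 11 6 8)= [0, 1, 2, 3, 7, 5, 8, 11, 4, 9, 10, 6]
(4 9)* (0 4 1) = [4, 0, 2, 3, 9, 5, 6, 7, 8, 1] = (0 4 9 1)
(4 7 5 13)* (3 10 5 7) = (3 10 5 13 4) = [0, 1, 2, 10, 3, 13, 6, 7, 8, 9, 5, 11, 12, 4]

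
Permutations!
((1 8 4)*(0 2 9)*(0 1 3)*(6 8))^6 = (0 4 6 9)(1 2 3 8)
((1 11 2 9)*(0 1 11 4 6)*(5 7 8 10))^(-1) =((0 1 4 6)(2 9 11)(5 7 8 10))^(-1) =(0 6 4 1)(2 11 9)(5 10 8 7)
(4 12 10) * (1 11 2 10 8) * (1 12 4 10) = (1 11 2)(8 12) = [0, 11, 1, 3, 4, 5, 6, 7, 12, 9, 10, 2, 8]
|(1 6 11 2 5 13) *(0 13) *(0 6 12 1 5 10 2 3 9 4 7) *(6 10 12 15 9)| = |(0 13 5 10 2 12 1 15 9 4 7)(3 6 11)| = 33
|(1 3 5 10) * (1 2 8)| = |(1 3 5 10 2 8)| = 6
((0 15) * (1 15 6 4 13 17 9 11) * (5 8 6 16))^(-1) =(0 15 1 11 9 17 13 4 6 8 5 16)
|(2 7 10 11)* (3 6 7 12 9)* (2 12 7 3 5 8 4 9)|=20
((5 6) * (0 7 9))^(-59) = (0 7 9)(5 6)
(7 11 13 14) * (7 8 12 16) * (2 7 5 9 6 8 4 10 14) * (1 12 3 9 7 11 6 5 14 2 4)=(1 12 16 14)(2 11 13 4 10)(3 9 5 7 6 8)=[0, 12, 11, 9, 10, 7, 8, 6, 3, 5, 2, 13, 16, 4, 1, 15, 14]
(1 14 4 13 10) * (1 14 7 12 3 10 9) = (1 7 12 3 10 14 4 13 9) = [0, 7, 2, 10, 13, 5, 6, 12, 8, 1, 14, 11, 3, 9, 4]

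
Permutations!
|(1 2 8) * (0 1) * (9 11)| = 4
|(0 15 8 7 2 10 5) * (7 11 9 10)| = |(0 15 8 11 9 10 5)(2 7)| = 14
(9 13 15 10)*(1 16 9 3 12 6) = (1 16 9 13 15 10 3 12 6) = [0, 16, 2, 12, 4, 5, 1, 7, 8, 13, 3, 11, 6, 15, 14, 10, 9]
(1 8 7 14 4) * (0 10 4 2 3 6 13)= (0 10 4 1 8 7 14 2 3 6 13)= [10, 8, 3, 6, 1, 5, 13, 14, 7, 9, 4, 11, 12, 0, 2]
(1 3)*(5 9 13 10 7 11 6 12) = [0, 3, 2, 1, 4, 9, 12, 11, 8, 13, 7, 6, 5, 10] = (1 3)(5 9 13 10 7 11 6 12)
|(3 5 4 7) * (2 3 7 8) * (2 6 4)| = |(2 3 5)(4 8 6)| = 3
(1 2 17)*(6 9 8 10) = (1 2 17)(6 9 8 10) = [0, 2, 17, 3, 4, 5, 9, 7, 10, 8, 6, 11, 12, 13, 14, 15, 16, 1]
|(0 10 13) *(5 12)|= 6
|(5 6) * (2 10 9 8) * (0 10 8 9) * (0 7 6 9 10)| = 10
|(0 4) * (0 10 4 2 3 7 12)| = 10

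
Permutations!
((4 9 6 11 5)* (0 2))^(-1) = ((0 2)(4 9 6 11 5))^(-1) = (0 2)(4 5 11 6 9)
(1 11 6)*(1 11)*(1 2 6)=(1 2 6 11)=[0, 2, 6, 3, 4, 5, 11, 7, 8, 9, 10, 1]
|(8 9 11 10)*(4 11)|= 5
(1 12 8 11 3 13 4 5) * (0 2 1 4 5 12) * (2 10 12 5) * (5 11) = (0 10 12 8 5 4 11 3 13 2 1) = [10, 0, 1, 13, 11, 4, 6, 7, 5, 9, 12, 3, 8, 2]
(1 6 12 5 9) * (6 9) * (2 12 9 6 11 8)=[0, 6, 12, 3, 4, 11, 9, 7, 2, 1, 10, 8, 5]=(1 6 9)(2 12 5 11 8)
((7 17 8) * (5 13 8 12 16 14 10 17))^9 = (5 13 8 7)(10 14 16 12 17)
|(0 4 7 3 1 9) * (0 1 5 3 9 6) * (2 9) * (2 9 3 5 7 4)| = 7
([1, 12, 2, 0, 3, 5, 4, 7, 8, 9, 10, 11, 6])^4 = [4, 3, 2, 6, 12, 5, 1, 7, 8, 9, 10, 11, 0]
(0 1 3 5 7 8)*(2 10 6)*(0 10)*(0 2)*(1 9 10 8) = (0 9 10 6)(1 3 5 7) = [9, 3, 2, 5, 4, 7, 0, 1, 8, 10, 6]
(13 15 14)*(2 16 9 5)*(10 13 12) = [0, 1, 16, 3, 4, 2, 6, 7, 8, 5, 13, 11, 10, 15, 12, 14, 9] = (2 16 9 5)(10 13 15 14 12)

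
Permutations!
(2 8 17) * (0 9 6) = (0 9 6)(2 8 17) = [9, 1, 8, 3, 4, 5, 0, 7, 17, 6, 10, 11, 12, 13, 14, 15, 16, 2]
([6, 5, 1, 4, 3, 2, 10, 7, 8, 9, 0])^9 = [0, 1, 2, 4, 3, 5, 6, 7, 8, 9, 10]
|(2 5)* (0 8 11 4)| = 4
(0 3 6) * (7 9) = (0 3 6)(7 9) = [3, 1, 2, 6, 4, 5, 0, 9, 8, 7]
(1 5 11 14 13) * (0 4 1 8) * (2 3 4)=[2, 5, 3, 4, 1, 11, 6, 7, 0, 9, 10, 14, 12, 8, 13]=(0 2 3 4 1 5 11 14 13 8)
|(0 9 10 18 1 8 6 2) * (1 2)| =15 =|(0 9 10 18 2)(1 8 6)|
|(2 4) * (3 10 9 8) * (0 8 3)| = |(0 8)(2 4)(3 10 9)| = 6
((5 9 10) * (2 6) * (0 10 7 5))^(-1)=(0 10)(2 6)(5 7 9)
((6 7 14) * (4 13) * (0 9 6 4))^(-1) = (0 13 4 14 7 6 9)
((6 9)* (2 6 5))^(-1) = (2 5 9 6) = ((2 6 9 5))^(-1)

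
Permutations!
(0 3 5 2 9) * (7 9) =(0 3 5 2 7 9) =[3, 1, 7, 5, 4, 2, 6, 9, 8, 0]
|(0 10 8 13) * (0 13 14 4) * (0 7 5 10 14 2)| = 8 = |(0 14 4 7 5 10 8 2)|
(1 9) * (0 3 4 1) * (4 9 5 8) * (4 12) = (0 3 9)(1 5 8 12 4) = [3, 5, 2, 9, 1, 8, 6, 7, 12, 0, 10, 11, 4]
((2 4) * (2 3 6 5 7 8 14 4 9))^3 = ((2 9)(3 6 5 7 8 14 4))^3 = (2 9)(3 7 4 5 14 6 8)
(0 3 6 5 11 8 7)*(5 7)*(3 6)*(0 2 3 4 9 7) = (0 6)(2 3 4 9 7)(5 11 8) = [6, 1, 3, 4, 9, 11, 0, 2, 5, 7, 10, 8]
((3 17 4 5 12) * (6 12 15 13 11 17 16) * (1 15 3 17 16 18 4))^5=(1 6 13 17 16 15 12 11)(3 18 4 5)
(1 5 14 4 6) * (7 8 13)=(1 5 14 4 6)(7 8 13)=[0, 5, 2, 3, 6, 14, 1, 8, 13, 9, 10, 11, 12, 7, 4]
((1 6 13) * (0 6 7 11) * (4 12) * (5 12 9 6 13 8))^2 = (0 1 11 13 7)(4 6 5)(8 12 9)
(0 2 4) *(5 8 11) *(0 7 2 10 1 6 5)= (0 10 1 6 5 8 11)(2 4 7)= [10, 6, 4, 3, 7, 8, 5, 2, 11, 9, 1, 0]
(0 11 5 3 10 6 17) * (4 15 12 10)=(0 11 5 3 4 15 12 10 6 17)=[11, 1, 2, 4, 15, 3, 17, 7, 8, 9, 6, 5, 10, 13, 14, 12, 16, 0]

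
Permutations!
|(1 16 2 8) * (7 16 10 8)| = 3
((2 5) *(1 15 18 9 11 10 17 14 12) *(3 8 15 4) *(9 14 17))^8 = ((1 4 3 8 15 18 14 12)(2 5)(9 11 10))^8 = (18)(9 10 11)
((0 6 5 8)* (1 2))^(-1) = ((0 6 5 8)(1 2))^(-1) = (0 8 5 6)(1 2)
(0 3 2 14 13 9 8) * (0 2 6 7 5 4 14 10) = (0 3 6 7 5 4 14 13 9 8 2 10) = [3, 1, 10, 6, 14, 4, 7, 5, 2, 8, 0, 11, 12, 9, 13]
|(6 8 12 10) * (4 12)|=5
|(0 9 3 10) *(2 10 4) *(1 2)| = |(0 9 3 4 1 2 10)| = 7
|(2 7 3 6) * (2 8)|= |(2 7 3 6 8)|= 5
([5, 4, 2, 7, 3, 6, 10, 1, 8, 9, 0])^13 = (0 5 6 10)(1 4 3 7)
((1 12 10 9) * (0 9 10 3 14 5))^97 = (0 5 14 3 12 1 9)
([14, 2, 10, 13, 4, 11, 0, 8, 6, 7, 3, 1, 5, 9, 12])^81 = [7, 12, 5, 1, 4, 0, 9, 3, 13, 10, 11, 14, 6, 2, 8]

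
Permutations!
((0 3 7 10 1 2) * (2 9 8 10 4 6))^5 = (0 2 6 4 7 3)(1 9 8 10)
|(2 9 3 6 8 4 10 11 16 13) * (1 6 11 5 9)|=|(1 6 8 4 10 5 9 3 11 16 13 2)|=12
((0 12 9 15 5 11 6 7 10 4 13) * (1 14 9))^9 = ((0 12 1 14 9 15 5 11 6 7 10 4 13))^9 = (0 7 15 12 10 5 1 4 11 14 13 6 9)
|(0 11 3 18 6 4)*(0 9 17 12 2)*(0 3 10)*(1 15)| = |(0 11 10)(1 15)(2 3 18 6 4 9 17 12)| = 24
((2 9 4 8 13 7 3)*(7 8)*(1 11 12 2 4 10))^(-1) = (1 10 9 2 12 11)(3 7 4)(8 13)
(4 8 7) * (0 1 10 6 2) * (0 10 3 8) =(0 1 3 8 7 4)(2 10 6) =[1, 3, 10, 8, 0, 5, 2, 4, 7, 9, 6]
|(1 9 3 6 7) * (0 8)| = 10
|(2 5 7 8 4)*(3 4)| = 6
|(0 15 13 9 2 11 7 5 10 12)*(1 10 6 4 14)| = |(0 15 13 9 2 11 7 5 6 4 14 1 10 12)| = 14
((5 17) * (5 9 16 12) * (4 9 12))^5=((4 9 16)(5 17 12))^5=(4 16 9)(5 12 17)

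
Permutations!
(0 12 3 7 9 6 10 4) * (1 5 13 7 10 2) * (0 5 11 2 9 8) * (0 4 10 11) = (0 12 3 11 2 1)(4 5 13 7 8)(6 9) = [12, 0, 1, 11, 5, 13, 9, 8, 4, 6, 10, 2, 3, 7]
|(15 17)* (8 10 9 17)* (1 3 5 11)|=|(1 3 5 11)(8 10 9 17 15)|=20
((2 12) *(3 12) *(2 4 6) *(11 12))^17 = ((2 3 11 12 4 6))^17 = (2 6 4 12 11 3)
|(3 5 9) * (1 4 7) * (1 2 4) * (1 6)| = 6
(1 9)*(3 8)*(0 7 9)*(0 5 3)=(0 7 9 1 5 3 8)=[7, 5, 2, 8, 4, 3, 6, 9, 0, 1]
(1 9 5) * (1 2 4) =(1 9 5 2 4) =[0, 9, 4, 3, 1, 2, 6, 7, 8, 5]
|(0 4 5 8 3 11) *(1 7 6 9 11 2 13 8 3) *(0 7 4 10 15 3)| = 20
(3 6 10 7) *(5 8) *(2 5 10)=(2 5 8 10 7 3 6)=[0, 1, 5, 6, 4, 8, 2, 3, 10, 9, 7]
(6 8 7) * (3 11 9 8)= [0, 1, 2, 11, 4, 5, 3, 6, 7, 8, 10, 9]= (3 11 9 8 7 6)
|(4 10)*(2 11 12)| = |(2 11 12)(4 10)| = 6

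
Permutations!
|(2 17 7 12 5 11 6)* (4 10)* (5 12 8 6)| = 10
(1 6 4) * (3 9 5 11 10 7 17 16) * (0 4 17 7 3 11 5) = (0 4 1 6 17 16 11 10 3 9) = [4, 6, 2, 9, 1, 5, 17, 7, 8, 0, 3, 10, 12, 13, 14, 15, 11, 16]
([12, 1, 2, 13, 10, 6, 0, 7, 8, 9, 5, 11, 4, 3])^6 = [0, 1, 2, 3, 4, 5, 6, 7, 8, 9, 10, 11, 12, 13]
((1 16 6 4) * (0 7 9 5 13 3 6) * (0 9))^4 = ((0 7)(1 16 9 5 13 3 6 4))^4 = (1 13)(3 16)(4 5)(6 9)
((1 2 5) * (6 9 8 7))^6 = (6 8)(7 9)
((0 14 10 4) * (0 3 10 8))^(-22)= ((0 14 8)(3 10 4))^(-22)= (0 8 14)(3 4 10)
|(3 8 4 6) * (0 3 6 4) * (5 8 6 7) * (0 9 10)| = |(0 3 6 7 5 8 9 10)| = 8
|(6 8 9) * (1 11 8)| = |(1 11 8 9 6)| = 5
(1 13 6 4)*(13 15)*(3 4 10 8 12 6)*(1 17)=(1 15 13 3 4 17)(6 10 8 12)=[0, 15, 2, 4, 17, 5, 10, 7, 12, 9, 8, 11, 6, 3, 14, 13, 16, 1]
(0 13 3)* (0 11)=(0 13 3 11)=[13, 1, 2, 11, 4, 5, 6, 7, 8, 9, 10, 0, 12, 3]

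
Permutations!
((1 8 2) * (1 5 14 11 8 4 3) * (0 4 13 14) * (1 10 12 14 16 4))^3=(0 16 10 11 5 13 3 14 2 1 4 12 8)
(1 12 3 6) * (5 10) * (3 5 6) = [0, 12, 2, 3, 4, 10, 1, 7, 8, 9, 6, 11, 5] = (1 12 5 10 6)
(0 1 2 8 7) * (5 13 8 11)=(0 1 2 11 5 13 8 7)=[1, 2, 11, 3, 4, 13, 6, 0, 7, 9, 10, 5, 12, 8]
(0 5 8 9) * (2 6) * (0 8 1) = (0 5 1)(2 6)(8 9) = [5, 0, 6, 3, 4, 1, 2, 7, 9, 8]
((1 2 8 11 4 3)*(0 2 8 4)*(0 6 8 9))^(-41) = (0 2 4 3 1 9)(6 8 11)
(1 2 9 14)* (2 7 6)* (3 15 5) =(1 7 6 2 9 14)(3 15 5) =[0, 7, 9, 15, 4, 3, 2, 6, 8, 14, 10, 11, 12, 13, 1, 5]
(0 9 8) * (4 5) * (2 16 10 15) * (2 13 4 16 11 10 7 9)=[2, 1, 11, 3, 5, 16, 6, 9, 0, 8, 15, 10, 12, 4, 14, 13, 7]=(0 2 11 10 15 13 4 5 16 7 9 8)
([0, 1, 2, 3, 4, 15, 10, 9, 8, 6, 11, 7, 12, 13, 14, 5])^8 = [0, 1, 2, 3, 4, 5, 7, 10, 8, 11, 9, 6, 12, 13, 14, 15]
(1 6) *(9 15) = (1 6)(9 15) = [0, 6, 2, 3, 4, 5, 1, 7, 8, 15, 10, 11, 12, 13, 14, 9]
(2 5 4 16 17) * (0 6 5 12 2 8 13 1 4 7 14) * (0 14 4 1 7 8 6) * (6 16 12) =(2 6 5 8 13 7 4 12)(16 17) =[0, 1, 6, 3, 12, 8, 5, 4, 13, 9, 10, 11, 2, 7, 14, 15, 17, 16]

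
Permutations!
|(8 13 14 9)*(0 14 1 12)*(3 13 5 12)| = 6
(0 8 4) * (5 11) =[8, 1, 2, 3, 0, 11, 6, 7, 4, 9, 10, 5] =(0 8 4)(5 11)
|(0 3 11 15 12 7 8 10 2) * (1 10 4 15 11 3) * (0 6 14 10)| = 20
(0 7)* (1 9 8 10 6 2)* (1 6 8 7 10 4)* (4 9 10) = (0 4 1 10 8 9 7)(2 6) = [4, 10, 6, 3, 1, 5, 2, 0, 9, 7, 8]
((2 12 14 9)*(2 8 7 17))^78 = (2 12 14 9 8 7 17)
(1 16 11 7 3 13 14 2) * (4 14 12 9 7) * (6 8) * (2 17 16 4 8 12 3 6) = [0, 4, 1, 13, 14, 5, 12, 6, 2, 7, 10, 8, 9, 3, 17, 15, 11, 16] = (1 4 14 17 16 11 8 2)(3 13)(6 12 9 7)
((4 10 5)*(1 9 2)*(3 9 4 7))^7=(1 2 9 3 7 5 10 4)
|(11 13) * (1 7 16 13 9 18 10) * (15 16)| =9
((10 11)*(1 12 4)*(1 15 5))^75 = (15)(10 11)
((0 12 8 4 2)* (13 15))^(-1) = ((0 12 8 4 2)(13 15))^(-1) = (0 2 4 8 12)(13 15)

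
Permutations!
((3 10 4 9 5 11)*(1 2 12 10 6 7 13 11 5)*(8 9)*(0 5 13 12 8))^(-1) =(0 4 10 12 7 6 3 11 13 5)(1 9 8 2)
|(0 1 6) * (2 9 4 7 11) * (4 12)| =6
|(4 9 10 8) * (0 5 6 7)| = 4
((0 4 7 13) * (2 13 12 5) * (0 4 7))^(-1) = ((0 7 12 5 2 13 4))^(-1) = (0 4 13 2 5 12 7)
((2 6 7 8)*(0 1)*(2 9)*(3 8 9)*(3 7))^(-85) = (0 1)(2 9 7 8 3 6)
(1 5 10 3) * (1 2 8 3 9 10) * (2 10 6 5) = (1 2 8 3 10 9 6 5) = [0, 2, 8, 10, 4, 1, 5, 7, 3, 6, 9]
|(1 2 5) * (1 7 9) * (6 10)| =10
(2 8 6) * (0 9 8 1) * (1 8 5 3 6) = [9, 0, 8, 6, 4, 3, 2, 7, 1, 5] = (0 9 5 3 6 2 8 1)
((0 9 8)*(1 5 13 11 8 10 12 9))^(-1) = (0 8 11 13 5 1)(9 12 10)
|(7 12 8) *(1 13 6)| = |(1 13 6)(7 12 8)| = 3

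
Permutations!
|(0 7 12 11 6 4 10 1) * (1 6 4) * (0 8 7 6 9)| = 10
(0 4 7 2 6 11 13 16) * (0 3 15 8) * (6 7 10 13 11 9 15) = [4, 1, 7, 6, 10, 5, 9, 2, 0, 15, 13, 11, 12, 16, 14, 8, 3] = (0 4 10 13 16 3 6 9 15 8)(2 7)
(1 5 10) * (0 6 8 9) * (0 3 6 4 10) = [4, 5, 2, 6, 10, 0, 8, 7, 9, 3, 1] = (0 4 10 1 5)(3 6 8 9)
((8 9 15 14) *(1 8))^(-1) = (1 14 15 9 8) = ((1 8 9 15 14))^(-1)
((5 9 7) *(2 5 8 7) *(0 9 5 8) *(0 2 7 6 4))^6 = (0 4 6 8 2 7 9) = ((0 9 7 2 8 6 4))^6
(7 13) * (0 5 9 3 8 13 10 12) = (0 5 9 3 8 13 7 10 12) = [5, 1, 2, 8, 4, 9, 6, 10, 13, 3, 12, 11, 0, 7]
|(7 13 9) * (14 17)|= |(7 13 9)(14 17)|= 6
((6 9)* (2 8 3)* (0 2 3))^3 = (6 9) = ((0 2 8)(6 9))^3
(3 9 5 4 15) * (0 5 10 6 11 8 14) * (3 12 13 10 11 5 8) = [8, 1, 2, 9, 15, 4, 5, 7, 14, 11, 6, 3, 13, 10, 0, 12] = (0 8 14)(3 9 11)(4 15 12 13 10 6 5)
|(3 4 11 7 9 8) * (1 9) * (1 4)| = 12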